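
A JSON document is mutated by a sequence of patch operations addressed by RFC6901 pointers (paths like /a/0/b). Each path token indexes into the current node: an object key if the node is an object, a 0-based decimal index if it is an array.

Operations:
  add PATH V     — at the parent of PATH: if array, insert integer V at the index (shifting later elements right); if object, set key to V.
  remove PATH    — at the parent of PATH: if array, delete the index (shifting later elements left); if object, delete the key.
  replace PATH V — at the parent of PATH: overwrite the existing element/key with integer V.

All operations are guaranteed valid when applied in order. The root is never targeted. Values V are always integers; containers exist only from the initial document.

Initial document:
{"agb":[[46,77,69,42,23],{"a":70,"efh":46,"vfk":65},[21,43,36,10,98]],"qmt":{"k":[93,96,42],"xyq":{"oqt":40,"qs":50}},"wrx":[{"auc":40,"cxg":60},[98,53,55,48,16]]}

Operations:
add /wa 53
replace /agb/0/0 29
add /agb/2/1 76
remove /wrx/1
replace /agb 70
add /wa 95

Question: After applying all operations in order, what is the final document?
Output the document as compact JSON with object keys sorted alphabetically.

After op 1 (add /wa 53): {"agb":[[46,77,69,42,23],{"a":70,"efh":46,"vfk":65},[21,43,36,10,98]],"qmt":{"k":[93,96,42],"xyq":{"oqt":40,"qs":50}},"wa":53,"wrx":[{"auc":40,"cxg":60},[98,53,55,48,16]]}
After op 2 (replace /agb/0/0 29): {"agb":[[29,77,69,42,23],{"a":70,"efh":46,"vfk":65},[21,43,36,10,98]],"qmt":{"k":[93,96,42],"xyq":{"oqt":40,"qs":50}},"wa":53,"wrx":[{"auc":40,"cxg":60},[98,53,55,48,16]]}
After op 3 (add /agb/2/1 76): {"agb":[[29,77,69,42,23],{"a":70,"efh":46,"vfk":65},[21,76,43,36,10,98]],"qmt":{"k":[93,96,42],"xyq":{"oqt":40,"qs":50}},"wa":53,"wrx":[{"auc":40,"cxg":60},[98,53,55,48,16]]}
After op 4 (remove /wrx/1): {"agb":[[29,77,69,42,23],{"a":70,"efh":46,"vfk":65},[21,76,43,36,10,98]],"qmt":{"k":[93,96,42],"xyq":{"oqt":40,"qs":50}},"wa":53,"wrx":[{"auc":40,"cxg":60}]}
After op 5 (replace /agb 70): {"agb":70,"qmt":{"k":[93,96,42],"xyq":{"oqt":40,"qs":50}},"wa":53,"wrx":[{"auc":40,"cxg":60}]}
After op 6 (add /wa 95): {"agb":70,"qmt":{"k":[93,96,42],"xyq":{"oqt":40,"qs":50}},"wa":95,"wrx":[{"auc":40,"cxg":60}]}

Answer: {"agb":70,"qmt":{"k":[93,96,42],"xyq":{"oqt":40,"qs":50}},"wa":95,"wrx":[{"auc":40,"cxg":60}]}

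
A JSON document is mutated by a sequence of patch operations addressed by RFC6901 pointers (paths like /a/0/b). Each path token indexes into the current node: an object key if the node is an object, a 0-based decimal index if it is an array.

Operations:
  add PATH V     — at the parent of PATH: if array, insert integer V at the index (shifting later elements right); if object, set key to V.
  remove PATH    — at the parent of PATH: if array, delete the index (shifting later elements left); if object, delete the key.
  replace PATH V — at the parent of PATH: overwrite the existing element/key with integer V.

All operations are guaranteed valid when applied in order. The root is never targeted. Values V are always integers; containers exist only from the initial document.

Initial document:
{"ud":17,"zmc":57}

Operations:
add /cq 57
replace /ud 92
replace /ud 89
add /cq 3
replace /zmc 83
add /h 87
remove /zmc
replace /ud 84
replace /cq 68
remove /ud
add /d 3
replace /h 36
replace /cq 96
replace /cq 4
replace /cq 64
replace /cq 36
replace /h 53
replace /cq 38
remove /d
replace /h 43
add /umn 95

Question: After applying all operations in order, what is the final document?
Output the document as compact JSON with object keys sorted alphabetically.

After op 1 (add /cq 57): {"cq":57,"ud":17,"zmc":57}
After op 2 (replace /ud 92): {"cq":57,"ud":92,"zmc":57}
After op 3 (replace /ud 89): {"cq":57,"ud":89,"zmc":57}
After op 4 (add /cq 3): {"cq":3,"ud":89,"zmc":57}
After op 5 (replace /zmc 83): {"cq":3,"ud":89,"zmc":83}
After op 6 (add /h 87): {"cq":3,"h":87,"ud":89,"zmc":83}
After op 7 (remove /zmc): {"cq":3,"h":87,"ud":89}
After op 8 (replace /ud 84): {"cq":3,"h":87,"ud":84}
After op 9 (replace /cq 68): {"cq":68,"h":87,"ud":84}
After op 10 (remove /ud): {"cq":68,"h":87}
After op 11 (add /d 3): {"cq":68,"d":3,"h":87}
After op 12 (replace /h 36): {"cq":68,"d":3,"h":36}
After op 13 (replace /cq 96): {"cq":96,"d":3,"h":36}
After op 14 (replace /cq 4): {"cq":4,"d":3,"h":36}
After op 15 (replace /cq 64): {"cq":64,"d":3,"h":36}
After op 16 (replace /cq 36): {"cq":36,"d":3,"h":36}
After op 17 (replace /h 53): {"cq":36,"d":3,"h":53}
After op 18 (replace /cq 38): {"cq":38,"d":3,"h":53}
After op 19 (remove /d): {"cq":38,"h":53}
After op 20 (replace /h 43): {"cq":38,"h":43}
After op 21 (add /umn 95): {"cq":38,"h":43,"umn":95}

Answer: {"cq":38,"h":43,"umn":95}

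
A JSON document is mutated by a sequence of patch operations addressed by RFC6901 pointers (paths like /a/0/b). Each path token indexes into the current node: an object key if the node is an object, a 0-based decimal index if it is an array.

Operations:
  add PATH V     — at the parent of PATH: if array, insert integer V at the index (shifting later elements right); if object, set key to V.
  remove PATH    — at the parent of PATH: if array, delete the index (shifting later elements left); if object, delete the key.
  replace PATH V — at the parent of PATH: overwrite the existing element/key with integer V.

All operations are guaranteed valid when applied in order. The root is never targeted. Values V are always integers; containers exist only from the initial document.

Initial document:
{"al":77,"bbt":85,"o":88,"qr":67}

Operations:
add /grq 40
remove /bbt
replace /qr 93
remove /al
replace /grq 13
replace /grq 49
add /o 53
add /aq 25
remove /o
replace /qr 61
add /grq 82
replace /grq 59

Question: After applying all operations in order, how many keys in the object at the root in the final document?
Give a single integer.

Answer: 3

Derivation:
After op 1 (add /grq 40): {"al":77,"bbt":85,"grq":40,"o":88,"qr":67}
After op 2 (remove /bbt): {"al":77,"grq":40,"o":88,"qr":67}
After op 3 (replace /qr 93): {"al":77,"grq":40,"o":88,"qr":93}
After op 4 (remove /al): {"grq":40,"o":88,"qr":93}
After op 5 (replace /grq 13): {"grq":13,"o":88,"qr":93}
After op 6 (replace /grq 49): {"grq":49,"o":88,"qr":93}
After op 7 (add /o 53): {"grq":49,"o":53,"qr":93}
After op 8 (add /aq 25): {"aq":25,"grq":49,"o":53,"qr":93}
After op 9 (remove /o): {"aq":25,"grq":49,"qr":93}
After op 10 (replace /qr 61): {"aq":25,"grq":49,"qr":61}
After op 11 (add /grq 82): {"aq":25,"grq":82,"qr":61}
After op 12 (replace /grq 59): {"aq":25,"grq":59,"qr":61}
Size at the root: 3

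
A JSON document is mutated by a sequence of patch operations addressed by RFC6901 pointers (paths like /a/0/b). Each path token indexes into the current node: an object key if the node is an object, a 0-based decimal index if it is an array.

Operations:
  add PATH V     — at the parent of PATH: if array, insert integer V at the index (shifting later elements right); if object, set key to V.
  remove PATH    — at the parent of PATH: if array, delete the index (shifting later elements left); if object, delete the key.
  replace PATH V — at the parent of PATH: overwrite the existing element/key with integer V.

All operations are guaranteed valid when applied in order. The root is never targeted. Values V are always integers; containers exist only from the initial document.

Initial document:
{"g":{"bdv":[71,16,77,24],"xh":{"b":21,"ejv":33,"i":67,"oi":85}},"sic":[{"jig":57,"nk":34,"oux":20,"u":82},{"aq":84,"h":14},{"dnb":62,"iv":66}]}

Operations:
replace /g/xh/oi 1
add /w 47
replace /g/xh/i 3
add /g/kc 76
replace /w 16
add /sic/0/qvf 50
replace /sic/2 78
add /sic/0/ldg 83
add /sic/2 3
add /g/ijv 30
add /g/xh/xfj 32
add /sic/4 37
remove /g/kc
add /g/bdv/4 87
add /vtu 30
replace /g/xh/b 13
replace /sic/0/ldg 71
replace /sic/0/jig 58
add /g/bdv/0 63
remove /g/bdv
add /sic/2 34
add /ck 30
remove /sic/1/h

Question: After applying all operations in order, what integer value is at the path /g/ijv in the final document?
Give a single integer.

After op 1 (replace /g/xh/oi 1): {"g":{"bdv":[71,16,77,24],"xh":{"b":21,"ejv":33,"i":67,"oi":1}},"sic":[{"jig":57,"nk":34,"oux":20,"u":82},{"aq":84,"h":14},{"dnb":62,"iv":66}]}
After op 2 (add /w 47): {"g":{"bdv":[71,16,77,24],"xh":{"b":21,"ejv":33,"i":67,"oi":1}},"sic":[{"jig":57,"nk":34,"oux":20,"u":82},{"aq":84,"h":14},{"dnb":62,"iv":66}],"w":47}
After op 3 (replace /g/xh/i 3): {"g":{"bdv":[71,16,77,24],"xh":{"b":21,"ejv":33,"i":3,"oi":1}},"sic":[{"jig":57,"nk":34,"oux":20,"u":82},{"aq":84,"h":14},{"dnb":62,"iv":66}],"w":47}
After op 4 (add /g/kc 76): {"g":{"bdv":[71,16,77,24],"kc":76,"xh":{"b":21,"ejv":33,"i":3,"oi":1}},"sic":[{"jig":57,"nk":34,"oux":20,"u":82},{"aq":84,"h":14},{"dnb":62,"iv":66}],"w":47}
After op 5 (replace /w 16): {"g":{"bdv":[71,16,77,24],"kc":76,"xh":{"b":21,"ejv":33,"i":3,"oi":1}},"sic":[{"jig":57,"nk":34,"oux":20,"u":82},{"aq":84,"h":14},{"dnb":62,"iv":66}],"w":16}
After op 6 (add /sic/0/qvf 50): {"g":{"bdv":[71,16,77,24],"kc":76,"xh":{"b":21,"ejv":33,"i":3,"oi":1}},"sic":[{"jig":57,"nk":34,"oux":20,"qvf":50,"u":82},{"aq":84,"h":14},{"dnb":62,"iv":66}],"w":16}
After op 7 (replace /sic/2 78): {"g":{"bdv":[71,16,77,24],"kc":76,"xh":{"b":21,"ejv":33,"i":3,"oi":1}},"sic":[{"jig":57,"nk":34,"oux":20,"qvf":50,"u":82},{"aq":84,"h":14},78],"w":16}
After op 8 (add /sic/0/ldg 83): {"g":{"bdv":[71,16,77,24],"kc":76,"xh":{"b":21,"ejv":33,"i":3,"oi":1}},"sic":[{"jig":57,"ldg":83,"nk":34,"oux":20,"qvf":50,"u":82},{"aq":84,"h":14},78],"w":16}
After op 9 (add /sic/2 3): {"g":{"bdv":[71,16,77,24],"kc":76,"xh":{"b":21,"ejv":33,"i":3,"oi":1}},"sic":[{"jig":57,"ldg":83,"nk":34,"oux":20,"qvf":50,"u":82},{"aq":84,"h":14},3,78],"w":16}
After op 10 (add /g/ijv 30): {"g":{"bdv":[71,16,77,24],"ijv":30,"kc":76,"xh":{"b":21,"ejv":33,"i":3,"oi":1}},"sic":[{"jig":57,"ldg":83,"nk":34,"oux":20,"qvf":50,"u":82},{"aq":84,"h":14},3,78],"w":16}
After op 11 (add /g/xh/xfj 32): {"g":{"bdv":[71,16,77,24],"ijv":30,"kc":76,"xh":{"b":21,"ejv":33,"i":3,"oi":1,"xfj":32}},"sic":[{"jig":57,"ldg":83,"nk":34,"oux":20,"qvf":50,"u":82},{"aq":84,"h":14},3,78],"w":16}
After op 12 (add /sic/4 37): {"g":{"bdv":[71,16,77,24],"ijv":30,"kc":76,"xh":{"b":21,"ejv":33,"i":3,"oi":1,"xfj":32}},"sic":[{"jig":57,"ldg":83,"nk":34,"oux":20,"qvf":50,"u":82},{"aq":84,"h":14},3,78,37],"w":16}
After op 13 (remove /g/kc): {"g":{"bdv":[71,16,77,24],"ijv":30,"xh":{"b":21,"ejv":33,"i":3,"oi":1,"xfj":32}},"sic":[{"jig":57,"ldg":83,"nk":34,"oux":20,"qvf":50,"u":82},{"aq":84,"h":14},3,78,37],"w":16}
After op 14 (add /g/bdv/4 87): {"g":{"bdv":[71,16,77,24,87],"ijv":30,"xh":{"b":21,"ejv":33,"i":3,"oi":1,"xfj":32}},"sic":[{"jig":57,"ldg":83,"nk":34,"oux":20,"qvf":50,"u":82},{"aq":84,"h":14},3,78,37],"w":16}
After op 15 (add /vtu 30): {"g":{"bdv":[71,16,77,24,87],"ijv":30,"xh":{"b":21,"ejv":33,"i":3,"oi":1,"xfj":32}},"sic":[{"jig":57,"ldg":83,"nk":34,"oux":20,"qvf":50,"u":82},{"aq":84,"h":14},3,78,37],"vtu":30,"w":16}
After op 16 (replace /g/xh/b 13): {"g":{"bdv":[71,16,77,24,87],"ijv":30,"xh":{"b":13,"ejv":33,"i":3,"oi":1,"xfj":32}},"sic":[{"jig":57,"ldg":83,"nk":34,"oux":20,"qvf":50,"u":82},{"aq":84,"h":14},3,78,37],"vtu":30,"w":16}
After op 17 (replace /sic/0/ldg 71): {"g":{"bdv":[71,16,77,24,87],"ijv":30,"xh":{"b":13,"ejv":33,"i":3,"oi":1,"xfj":32}},"sic":[{"jig":57,"ldg":71,"nk":34,"oux":20,"qvf":50,"u":82},{"aq":84,"h":14},3,78,37],"vtu":30,"w":16}
After op 18 (replace /sic/0/jig 58): {"g":{"bdv":[71,16,77,24,87],"ijv":30,"xh":{"b":13,"ejv":33,"i":3,"oi":1,"xfj":32}},"sic":[{"jig":58,"ldg":71,"nk":34,"oux":20,"qvf":50,"u":82},{"aq":84,"h":14},3,78,37],"vtu":30,"w":16}
After op 19 (add /g/bdv/0 63): {"g":{"bdv":[63,71,16,77,24,87],"ijv":30,"xh":{"b":13,"ejv":33,"i":3,"oi":1,"xfj":32}},"sic":[{"jig":58,"ldg":71,"nk":34,"oux":20,"qvf":50,"u":82},{"aq":84,"h":14},3,78,37],"vtu":30,"w":16}
After op 20 (remove /g/bdv): {"g":{"ijv":30,"xh":{"b":13,"ejv":33,"i":3,"oi":1,"xfj":32}},"sic":[{"jig":58,"ldg":71,"nk":34,"oux":20,"qvf":50,"u":82},{"aq":84,"h":14},3,78,37],"vtu":30,"w":16}
After op 21 (add /sic/2 34): {"g":{"ijv":30,"xh":{"b":13,"ejv":33,"i":3,"oi":1,"xfj":32}},"sic":[{"jig":58,"ldg":71,"nk":34,"oux":20,"qvf":50,"u":82},{"aq":84,"h":14},34,3,78,37],"vtu":30,"w":16}
After op 22 (add /ck 30): {"ck":30,"g":{"ijv":30,"xh":{"b":13,"ejv":33,"i":3,"oi":1,"xfj":32}},"sic":[{"jig":58,"ldg":71,"nk":34,"oux":20,"qvf":50,"u":82},{"aq":84,"h":14},34,3,78,37],"vtu":30,"w":16}
After op 23 (remove /sic/1/h): {"ck":30,"g":{"ijv":30,"xh":{"b":13,"ejv":33,"i":3,"oi":1,"xfj":32}},"sic":[{"jig":58,"ldg":71,"nk":34,"oux":20,"qvf":50,"u":82},{"aq":84},34,3,78,37],"vtu":30,"w":16}
Value at /g/ijv: 30

Answer: 30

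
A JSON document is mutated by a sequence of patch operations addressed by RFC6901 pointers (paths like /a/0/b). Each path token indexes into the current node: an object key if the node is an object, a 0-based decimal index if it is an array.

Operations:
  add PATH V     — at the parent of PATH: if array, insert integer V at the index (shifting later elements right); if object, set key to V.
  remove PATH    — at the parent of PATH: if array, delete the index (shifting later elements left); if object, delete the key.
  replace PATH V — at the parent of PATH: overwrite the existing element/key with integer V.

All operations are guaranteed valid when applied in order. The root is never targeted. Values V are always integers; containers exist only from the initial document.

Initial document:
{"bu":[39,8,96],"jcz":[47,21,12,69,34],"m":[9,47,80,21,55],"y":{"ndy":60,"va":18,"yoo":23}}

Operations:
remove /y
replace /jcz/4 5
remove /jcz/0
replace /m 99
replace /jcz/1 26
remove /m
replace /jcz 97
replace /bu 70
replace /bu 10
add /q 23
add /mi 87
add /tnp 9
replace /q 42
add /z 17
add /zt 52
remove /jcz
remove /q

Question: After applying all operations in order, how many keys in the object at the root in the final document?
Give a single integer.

Answer: 5

Derivation:
After op 1 (remove /y): {"bu":[39,8,96],"jcz":[47,21,12,69,34],"m":[9,47,80,21,55]}
After op 2 (replace /jcz/4 5): {"bu":[39,8,96],"jcz":[47,21,12,69,5],"m":[9,47,80,21,55]}
After op 3 (remove /jcz/0): {"bu":[39,8,96],"jcz":[21,12,69,5],"m":[9,47,80,21,55]}
After op 4 (replace /m 99): {"bu":[39,8,96],"jcz":[21,12,69,5],"m":99}
After op 5 (replace /jcz/1 26): {"bu":[39,8,96],"jcz":[21,26,69,5],"m":99}
After op 6 (remove /m): {"bu":[39,8,96],"jcz":[21,26,69,5]}
After op 7 (replace /jcz 97): {"bu":[39,8,96],"jcz":97}
After op 8 (replace /bu 70): {"bu":70,"jcz":97}
After op 9 (replace /bu 10): {"bu":10,"jcz":97}
After op 10 (add /q 23): {"bu":10,"jcz":97,"q":23}
After op 11 (add /mi 87): {"bu":10,"jcz":97,"mi":87,"q":23}
After op 12 (add /tnp 9): {"bu":10,"jcz":97,"mi":87,"q":23,"tnp":9}
After op 13 (replace /q 42): {"bu":10,"jcz":97,"mi":87,"q":42,"tnp":9}
After op 14 (add /z 17): {"bu":10,"jcz":97,"mi":87,"q":42,"tnp":9,"z":17}
After op 15 (add /zt 52): {"bu":10,"jcz":97,"mi":87,"q":42,"tnp":9,"z":17,"zt":52}
After op 16 (remove /jcz): {"bu":10,"mi":87,"q":42,"tnp":9,"z":17,"zt":52}
After op 17 (remove /q): {"bu":10,"mi":87,"tnp":9,"z":17,"zt":52}
Size at the root: 5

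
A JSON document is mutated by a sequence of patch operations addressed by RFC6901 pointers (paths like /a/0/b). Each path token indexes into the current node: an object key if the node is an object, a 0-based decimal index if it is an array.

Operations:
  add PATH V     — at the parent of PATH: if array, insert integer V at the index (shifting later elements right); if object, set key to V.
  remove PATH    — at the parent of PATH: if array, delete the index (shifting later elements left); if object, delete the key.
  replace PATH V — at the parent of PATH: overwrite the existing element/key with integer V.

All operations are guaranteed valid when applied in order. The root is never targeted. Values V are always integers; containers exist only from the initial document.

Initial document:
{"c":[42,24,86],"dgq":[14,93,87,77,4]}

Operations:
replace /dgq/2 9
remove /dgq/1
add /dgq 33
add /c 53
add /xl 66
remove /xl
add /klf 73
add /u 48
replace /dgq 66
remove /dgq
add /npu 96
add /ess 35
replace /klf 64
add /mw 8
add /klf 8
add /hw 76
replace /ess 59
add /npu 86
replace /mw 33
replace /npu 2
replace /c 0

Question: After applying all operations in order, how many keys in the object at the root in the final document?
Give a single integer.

After op 1 (replace /dgq/2 9): {"c":[42,24,86],"dgq":[14,93,9,77,4]}
After op 2 (remove /dgq/1): {"c":[42,24,86],"dgq":[14,9,77,4]}
After op 3 (add /dgq 33): {"c":[42,24,86],"dgq":33}
After op 4 (add /c 53): {"c":53,"dgq":33}
After op 5 (add /xl 66): {"c":53,"dgq":33,"xl":66}
After op 6 (remove /xl): {"c":53,"dgq":33}
After op 7 (add /klf 73): {"c":53,"dgq":33,"klf":73}
After op 8 (add /u 48): {"c":53,"dgq":33,"klf":73,"u":48}
After op 9 (replace /dgq 66): {"c":53,"dgq":66,"klf":73,"u":48}
After op 10 (remove /dgq): {"c":53,"klf":73,"u":48}
After op 11 (add /npu 96): {"c":53,"klf":73,"npu":96,"u":48}
After op 12 (add /ess 35): {"c":53,"ess":35,"klf":73,"npu":96,"u":48}
After op 13 (replace /klf 64): {"c":53,"ess":35,"klf":64,"npu":96,"u":48}
After op 14 (add /mw 8): {"c":53,"ess":35,"klf":64,"mw":8,"npu":96,"u":48}
After op 15 (add /klf 8): {"c":53,"ess":35,"klf":8,"mw":8,"npu":96,"u":48}
After op 16 (add /hw 76): {"c":53,"ess":35,"hw":76,"klf":8,"mw":8,"npu":96,"u":48}
After op 17 (replace /ess 59): {"c":53,"ess":59,"hw":76,"klf":8,"mw":8,"npu":96,"u":48}
After op 18 (add /npu 86): {"c":53,"ess":59,"hw":76,"klf":8,"mw":8,"npu":86,"u":48}
After op 19 (replace /mw 33): {"c":53,"ess":59,"hw":76,"klf":8,"mw":33,"npu":86,"u":48}
After op 20 (replace /npu 2): {"c":53,"ess":59,"hw":76,"klf":8,"mw":33,"npu":2,"u":48}
After op 21 (replace /c 0): {"c":0,"ess":59,"hw":76,"klf":8,"mw":33,"npu":2,"u":48}
Size at the root: 7

Answer: 7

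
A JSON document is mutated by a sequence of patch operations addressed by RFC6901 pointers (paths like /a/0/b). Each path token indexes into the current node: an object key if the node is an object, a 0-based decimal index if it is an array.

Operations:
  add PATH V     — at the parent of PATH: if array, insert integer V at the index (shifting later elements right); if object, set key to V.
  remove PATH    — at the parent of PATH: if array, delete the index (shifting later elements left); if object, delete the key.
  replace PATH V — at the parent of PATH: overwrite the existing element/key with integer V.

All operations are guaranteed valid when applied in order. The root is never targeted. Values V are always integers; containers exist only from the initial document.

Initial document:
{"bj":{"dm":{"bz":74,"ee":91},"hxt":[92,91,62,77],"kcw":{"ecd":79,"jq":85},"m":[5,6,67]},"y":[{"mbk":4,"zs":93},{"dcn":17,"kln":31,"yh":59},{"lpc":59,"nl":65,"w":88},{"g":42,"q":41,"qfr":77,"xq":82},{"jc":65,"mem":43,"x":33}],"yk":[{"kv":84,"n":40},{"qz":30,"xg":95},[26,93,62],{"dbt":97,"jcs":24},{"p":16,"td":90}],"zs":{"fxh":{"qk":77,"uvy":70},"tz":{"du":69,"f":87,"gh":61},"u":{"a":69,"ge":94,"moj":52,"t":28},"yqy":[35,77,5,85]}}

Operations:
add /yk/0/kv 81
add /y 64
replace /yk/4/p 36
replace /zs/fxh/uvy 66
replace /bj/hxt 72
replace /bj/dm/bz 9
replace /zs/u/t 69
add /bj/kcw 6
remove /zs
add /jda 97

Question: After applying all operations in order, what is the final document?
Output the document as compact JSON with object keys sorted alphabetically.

After op 1 (add /yk/0/kv 81): {"bj":{"dm":{"bz":74,"ee":91},"hxt":[92,91,62,77],"kcw":{"ecd":79,"jq":85},"m":[5,6,67]},"y":[{"mbk":4,"zs":93},{"dcn":17,"kln":31,"yh":59},{"lpc":59,"nl":65,"w":88},{"g":42,"q":41,"qfr":77,"xq":82},{"jc":65,"mem":43,"x":33}],"yk":[{"kv":81,"n":40},{"qz":30,"xg":95},[26,93,62],{"dbt":97,"jcs":24},{"p":16,"td":90}],"zs":{"fxh":{"qk":77,"uvy":70},"tz":{"du":69,"f":87,"gh":61},"u":{"a":69,"ge":94,"moj":52,"t":28},"yqy":[35,77,5,85]}}
After op 2 (add /y 64): {"bj":{"dm":{"bz":74,"ee":91},"hxt":[92,91,62,77],"kcw":{"ecd":79,"jq":85},"m":[5,6,67]},"y":64,"yk":[{"kv":81,"n":40},{"qz":30,"xg":95},[26,93,62],{"dbt":97,"jcs":24},{"p":16,"td":90}],"zs":{"fxh":{"qk":77,"uvy":70},"tz":{"du":69,"f":87,"gh":61},"u":{"a":69,"ge":94,"moj":52,"t":28},"yqy":[35,77,5,85]}}
After op 3 (replace /yk/4/p 36): {"bj":{"dm":{"bz":74,"ee":91},"hxt":[92,91,62,77],"kcw":{"ecd":79,"jq":85},"m":[5,6,67]},"y":64,"yk":[{"kv":81,"n":40},{"qz":30,"xg":95},[26,93,62],{"dbt":97,"jcs":24},{"p":36,"td":90}],"zs":{"fxh":{"qk":77,"uvy":70},"tz":{"du":69,"f":87,"gh":61},"u":{"a":69,"ge":94,"moj":52,"t":28},"yqy":[35,77,5,85]}}
After op 4 (replace /zs/fxh/uvy 66): {"bj":{"dm":{"bz":74,"ee":91},"hxt":[92,91,62,77],"kcw":{"ecd":79,"jq":85},"m":[5,6,67]},"y":64,"yk":[{"kv":81,"n":40},{"qz":30,"xg":95},[26,93,62],{"dbt":97,"jcs":24},{"p":36,"td":90}],"zs":{"fxh":{"qk":77,"uvy":66},"tz":{"du":69,"f":87,"gh":61},"u":{"a":69,"ge":94,"moj":52,"t":28},"yqy":[35,77,5,85]}}
After op 5 (replace /bj/hxt 72): {"bj":{"dm":{"bz":74,"ee":91},"hxt":72,"kcw":{"ecd":79,"jq":85},"m":[5,6,67]},"y":64,"yk":[{"kv":81,"n":40},{"qz":30,"xg":95},[26,93,62],{"dbt":97,"jcs":24},{"p":36,"td":90}],"zs":{"fxh":{"qk":77,"uvy":66},"tz":{"du":69,"f":87,"gh":61},"u":{"a":69,"ge":94,"moj":52,"t":28},"yqy":[35,77,5,85]}}
After op 6 (replace /bj/dm/bz 9): {"bj":{"dm":{"bz":9,"ee":91},"hxt":72,"kcw":{"ecd":79,"jq":85},"m":[5,6,67]},"y":64,"yk":[{"kv":81,"n":40},{"qz":30,"xg":95},[26,93,62],{"dbt":97,"jcs":24},{"p":36,"td":90}],"zs":{"fxh":{"qk":77,"uvy":66},"tz":{"du":69,"f":87,"gh":61},"u":{"a":69,"ge":94,"moj":52,"t":28},"yqy":[35,77,5,85]}}
After op 7 (replace /zs/u/t 69): {"bj":{"dm":{"bz":9,"ee":91},"hxt":72,"kcw":{"ecd":79,"jq":85},"m":[5,6,67]},"y":64,"yk":[{"kv":81,"n":40},{"qz":30,"xg":95},[26,93,62],{"dbt":97,"jcs":24},{"p":36,"td":90}],"zs":{"fxh":{"qk":77,"uvy":66},"tz":{"du":69,"f":87,"gh":61},"u":{"a":69,"ge":94,"moj":52,"t":69},"yqy":[35,77,5,85]}}
After op 8 (add /bj/kcw 6): {"bj":{"dm":{"bz":9,"ee":91},"hxt":72,"kcw":6,"m":[5,6,67]},"y":64,"yk":[{"kv":81,"n":40},{"qz":30,"xg":95},[26,93,62],{"dbt":97,"jcs":24},{"p":36,"td":90}],"zs":{"fxh":{"qk":77,"uvy":66},"tz":{"du":69,"f":87,"gh":61},"u":{"a":69,"ge":94,"moj":52,"t":69},"yqy":[35,77,5,85]}}
After op 9 (remove /zs): {"bj":{"dm":{"bz":9,"ee":91},"hxt":72,"kcw":6,"m":[5,6,67]},"y":64,"yk":[{"kv":81,"n":40},{"qz":30,"xg":95},[26,93,62],{"dbt":97,"jcs":24},{"p":36,"td":90}]}
After op 10 (add /jda 97): {"bj":{"dm":{"bz":9,"ee":91},"hxt":72,"kcw":6,"m":[5,6,67]},"jda":97,"y":64,"yk":[{"kv":81,"n":40},{"qz":30,"xg":95},[26,93,62],{"dbt":97,"jcs":24},{"p":36,"td":90}]}

Answer: {"bj":{"dm":{"bz":9,"ee":91},"hxt":72,"kcw":6,"m":[5,6,67]},"jda":97,"y":64,"yk":[{"kv":81,"n":40},{"qz":30,"xg":95},[26,93,62],{"dbt":97,"jcs":24},{"p":36,"td":90}]}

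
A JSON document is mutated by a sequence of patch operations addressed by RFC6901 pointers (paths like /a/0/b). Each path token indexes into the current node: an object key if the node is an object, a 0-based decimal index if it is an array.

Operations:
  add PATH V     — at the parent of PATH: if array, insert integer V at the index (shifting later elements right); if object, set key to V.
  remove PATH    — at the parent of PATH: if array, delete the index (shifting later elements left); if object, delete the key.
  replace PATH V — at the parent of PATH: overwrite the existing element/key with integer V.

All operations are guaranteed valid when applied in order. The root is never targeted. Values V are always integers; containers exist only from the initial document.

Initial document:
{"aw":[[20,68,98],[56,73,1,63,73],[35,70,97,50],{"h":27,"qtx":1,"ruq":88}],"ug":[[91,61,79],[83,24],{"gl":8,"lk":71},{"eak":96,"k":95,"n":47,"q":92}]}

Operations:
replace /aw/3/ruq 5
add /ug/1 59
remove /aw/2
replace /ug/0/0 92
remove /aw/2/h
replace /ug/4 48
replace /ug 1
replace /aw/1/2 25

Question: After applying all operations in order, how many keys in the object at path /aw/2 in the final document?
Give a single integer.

Answer: 2

Derivation:
After op 1 (replace /aw/3/ruq 5): {"aw":[[20,68,98],[56,73,1,63,73],[35,70,97,50],{"h":27,"qtx":1,"ruq":5}],"ug":[[91,61,79],[83,24],{"gl":8,"lk":71},{"eak":96,"k":95,"n":47,"q":92}]}
After op 2 (add /ug/1 59): {"aw":[[20,68,98],[56,73,1,63,73],[35,70,97,50],{"h":27,"qtx":1,"ruq":5}],"ug":[[91,61,79],59,[83,24],{"gl":8,"lk":71},{"eak":96,"k":95,"n":47,"q":92}]}
After op 3 (remove /aw/2): {"aw":[[20,68,98],[56,73,1,63,73],{"h":27,"qtx":1,"ruq":5}],"ug":[[91,61,79],59,[83,24],{"gl":8,"lk":71},{"eak":96,"k":95,"n":47,"q":92}]}
After op 4 (replace /ug/0/0 92): {"aw":[[20,68,98],[56,73,1,63,73],{"h":27,"qtx":1,"ruq":5}],"ug":[[92,61,79],59,[83,24],{"gl":8,"lk":71},{"eak":96,"k":95,"n":47,"q":92}]}
After op 5 (remove /aw/2/h): {"aw":[[20,68,98],[56,73,1,63,73],{"qtx":1,"ruq":5}],"ug":[[92,61,79],59,[83,24],{"gl":8,"lk":71},{"eak":96,"k":95,"n":47,"q":92}]}
After op 6 (replace /ug/4 48): {"aw":[[20,68,98],[56,73,1,63,73],{"qtx":1,"ruq":5}],"ug":[[92,61,79],59,[83,24],{"gl":8,"lk":71},48]}
After op 7 (replace /ug 1): {"aw":[[20,68,98],[56,73,1,63,73],{"qtx":1,"ruq":5}],"ug":1}
After op 8 (replace /aw/1/2 25): {"aw":[[20,68,98],[56,73,25,63,73],{"qtx":1,"ruq":5}],"ug":1}
Size at path /aw/2: 2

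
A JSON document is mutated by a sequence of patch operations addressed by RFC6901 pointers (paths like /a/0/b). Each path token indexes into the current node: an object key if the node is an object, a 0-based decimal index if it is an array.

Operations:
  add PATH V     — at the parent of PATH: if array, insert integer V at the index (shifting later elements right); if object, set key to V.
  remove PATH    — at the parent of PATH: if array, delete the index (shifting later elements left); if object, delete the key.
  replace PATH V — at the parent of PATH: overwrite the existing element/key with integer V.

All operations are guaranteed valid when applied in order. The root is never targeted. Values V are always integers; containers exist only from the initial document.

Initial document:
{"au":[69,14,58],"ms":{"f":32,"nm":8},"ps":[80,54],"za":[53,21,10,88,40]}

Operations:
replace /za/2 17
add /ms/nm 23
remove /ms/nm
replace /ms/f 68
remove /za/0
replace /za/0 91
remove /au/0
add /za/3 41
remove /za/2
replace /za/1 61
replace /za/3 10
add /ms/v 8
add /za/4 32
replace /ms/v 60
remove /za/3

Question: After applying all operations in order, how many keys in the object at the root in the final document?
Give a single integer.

Answer: 4

Derivation:
After op 1 (replace /za/2 17): {"au":[69,14,58],"ms":{"f":32,"nm":8},"ps":[80,54],"za":[53,21,17,88,40]}
After op 2 (add /ms/nm 23): {"au":[69,14,58],"ms":{"f":32,"nm":23},"ps":[80,54],"za":[53,21,17,88,40]}
After op 3 (remove /ms/nm): {"au":[69,14,58],"ms":{"f":32},"ps":[80,54],"za":[53,21,17,88,40]}
After op 4 (replace /ms/f 68): {"au":[69,14,58],"ms":{"f":68},"ps":[80,54],"za":[53,21,17,88,40]}
After op 5 (remove /za/0): {"au":[69,14,58],"ms":{"f":68},"ps":[80,54],"za":[21,17,88,40]}
After op 6 (replace /za/0 91): {"au":[69,14,58],"ms":{"f":68},"ps":[80,54],"za":[91,17,88,40]}
After op 7 (remove /au/0): {"au":[14,58],"ms":{"f":68},"ps":[80,54],"za":[91,17,88,40]}
After op 8 (add /za/3 41): {"au":[14,58],"ms":{"f":68},"ps":[80,54],"za":[91,17,88,41,40]}
After op 9 (remove /za/2): {"au":[14,58],"ms":{"f":68},"ps":[80,54],"za":[91,17,41,40]}
After op 10 (replace /za/1 61): {"au":[14,58],"ms":{"f":68},"ps":[80,54],"za":[91,61,41,40]}
After op 11 (replace /za/3 10): {"au":[14,58],"ms":{"f":68},"ps":[80,54],"za":[91,61,41,10]}
After op 12 (add /ms/v 8): {"au":[14,58],"ms":{"f":68,"v":8},"ps":[80,54],"za":[91,61,41,10]}
After op 13 (add /za/4 32): {"au":[14,58],"ms":{"f":68,"v":8},"ps":[80,54],"za":[91,61,41,10,32]}
After op 14 (replace /ms/v 60): {"au":[14,58],"ms":{"f":68,"v":60},"ps":[80,54],"za":[91,61,41,10,32]}
After op 15 (remove /za/3): {"au":[14,58],"ms":{"f":68,"v":60},"ps":[80,54],"za":[91,61,41,32]}
Size at the root: 4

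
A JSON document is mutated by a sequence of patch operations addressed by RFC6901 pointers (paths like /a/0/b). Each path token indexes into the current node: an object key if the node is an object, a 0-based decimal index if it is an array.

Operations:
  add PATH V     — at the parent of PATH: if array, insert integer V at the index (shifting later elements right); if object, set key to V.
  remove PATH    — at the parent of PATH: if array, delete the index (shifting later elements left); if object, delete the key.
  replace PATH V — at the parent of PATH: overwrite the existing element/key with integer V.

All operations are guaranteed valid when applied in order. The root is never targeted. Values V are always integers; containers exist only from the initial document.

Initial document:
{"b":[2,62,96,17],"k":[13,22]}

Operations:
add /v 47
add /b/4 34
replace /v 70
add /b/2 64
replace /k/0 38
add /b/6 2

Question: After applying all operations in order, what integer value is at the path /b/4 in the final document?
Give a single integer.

After op 1 (add /v 47): {"b":[2,62,96,17],"k":[13,22],"v":47}
After op 2 (add /b/4 34): {"b":[2,62,96,17,34],"k":[13,22],"v":47}
After op 3 (replace /v 70): {"b":[2,62,96,17,34],"k":[13,22],"v":70}
After op 4 (add /b/2 64): {"b":[2,62,64,96,17,34],"k":[13,22],"v":70}
After op 5 (replace /k/0 38): {"b":[2,62,64,96,17,34],"k":[38,22],"v":70}
After op 6 (add /b/6 2): {"b":[2,62,64,96,17,34,2],"k":[38,22],"v":70}
Value at /b/4: 17

Answer: 17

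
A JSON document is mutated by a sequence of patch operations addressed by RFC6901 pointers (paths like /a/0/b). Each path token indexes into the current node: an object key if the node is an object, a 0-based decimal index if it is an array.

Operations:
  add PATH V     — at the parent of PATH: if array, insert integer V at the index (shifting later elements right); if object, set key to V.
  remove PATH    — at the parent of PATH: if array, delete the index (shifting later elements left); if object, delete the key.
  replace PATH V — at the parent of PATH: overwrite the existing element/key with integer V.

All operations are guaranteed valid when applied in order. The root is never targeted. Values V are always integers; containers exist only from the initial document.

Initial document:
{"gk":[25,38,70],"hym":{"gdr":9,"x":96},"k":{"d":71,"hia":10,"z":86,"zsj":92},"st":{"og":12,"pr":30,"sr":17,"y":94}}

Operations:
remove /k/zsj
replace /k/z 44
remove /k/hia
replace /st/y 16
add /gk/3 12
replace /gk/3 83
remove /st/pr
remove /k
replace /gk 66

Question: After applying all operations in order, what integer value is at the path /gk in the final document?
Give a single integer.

Answer: 66

Derivation:
After op 1 (remove /k/zsj): {"gk":[25,38,70],"hym":{"gdr":9,"x":96},"k":{"d":71,"hia":10,"z":86},"st":{"og":12,"pr":30,"sr":17,"y":94}}
After op 2 (replace /k/z 44): {"gk":[25,38,70],"hym":{"gdr":9,"x":96},"k":{"d":71,"hia":10,"z":44},"st":{"og":12,"pr":30,"sr":17,"y":94}}
After op 3 (remove /k/hia): {"gk":[25,38,70],"hym":{"gdr":9,"x":96},"k":{"d":71,"z":44},"st":{"og":12,"pr":30,"sr":17,"y":94}}
After op 4 (replace /st/y 16): {"gk":[25,38,70],"hym":{"gdr":9,"x":96},"k":{"d":71,"z":44},"st":{"og":12,"pr":30,"sr":17,"y":16}}
After op 5 (add /gk/3 12): {"gk":[25,38,70,12],"hym":{"gdr":9,"x":96},"k":{"d":71,"z":44},"st":{"og":12,"pr":30,"sr":17,"y":16}}
After op 6 (replace /gk/3 83): {"gk":[25,38,70,83],"hym":{"gdr":9,"x":96},"k":{"d":71,"z":44},"st":{"og":12,"pr":30,"sr":17,"y":16}}
After op 7 (remove /st/pr): {"gk":[25,38,70,83],"hym":{"gdr":9,"x":96},"k":{"d":71,"z":44},"st":{"og":12,"sr":17,"y":16}}
After op 8 (remove /k): {"gk":[25,38,70,83],"hym":{"gdr":9,"x":96},"st":{"og":12,"sr":17,"y":16}}
After op 9 (replace /gk 66): {"gk":66,"hym":{"gdr":9,"x":96},"st":{"og":12,"sr":17,"y":16}}
Value at /gk: 66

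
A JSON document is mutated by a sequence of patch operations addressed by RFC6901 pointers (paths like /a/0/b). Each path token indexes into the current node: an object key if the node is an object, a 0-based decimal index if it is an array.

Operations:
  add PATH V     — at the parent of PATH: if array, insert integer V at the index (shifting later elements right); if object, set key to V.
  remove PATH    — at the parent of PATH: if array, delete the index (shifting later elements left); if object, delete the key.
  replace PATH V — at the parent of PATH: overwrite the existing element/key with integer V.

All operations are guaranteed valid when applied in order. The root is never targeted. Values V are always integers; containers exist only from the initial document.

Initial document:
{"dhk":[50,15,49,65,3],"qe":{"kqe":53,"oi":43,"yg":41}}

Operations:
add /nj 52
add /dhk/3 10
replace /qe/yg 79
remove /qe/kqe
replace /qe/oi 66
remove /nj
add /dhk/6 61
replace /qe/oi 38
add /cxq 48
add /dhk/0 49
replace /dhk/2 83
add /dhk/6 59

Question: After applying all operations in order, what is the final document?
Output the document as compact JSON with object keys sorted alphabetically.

After op 1 (add /nj 52): {"dhk":[50,15,49,65,3],"nj":52,"qe":{"kqe":53,"oi":43,"yg":41}}
After op 2 (add /dhk/3 10): {"dhk":[50,15,49,10,65,3],"nj":52,"qe":{"kqe":53,"oi":43,"yg":41}}
After op 3 (replace /qe/yg 79): {"dhk":[50,15,49,10,65,3],"nj":52,"qe":{"kqe":53,"oi":43,"yg":79}}
After op 4 (remove /qe/kqe): {"dhk":[50,15,49,10,65,3],"nj":52,"qe":{"oi":43,"yg":79}}
After op 5 (replace /qe/oi 66): {"dhk":[50,15,49,10,65,3],"nj":52,"qe":{"oi":66,"yg":79}}
After op 6 (remove /nj): {"dhk":[50,15,49,10,65,3],"qe":{"oi":66,"yg":79}}
After op 7 (add /dhk/6 61): {"dhk":[50,15,49,10,65,3,61],"qe":{"oi":66,"yg":79}}
After op 8 (replace /qe/oi 38): {"dhk":[50,15,49,10,65,3,61],"qe":{"oi":38,"yg":79}}
After op 9 (add /cxq 48): {"cxq":48,"dhk":[50,15,49,10,65,3,61],"qe":{"oi":38,"yg":79}}
After op 10 (add /dhk/0 49): {"cxq":48,"dhk":[49,50,15,49,10,65,3,61],"qe":{"oi":38,"yg":79}}
After op 11 (replace /dhk/2 83): {"cxq":48,"dhk":[49,50,83,49,10,65,3,61],"qe":{"oi":38,"yg":79}}
After op 12 (add /dhk/6 59): {"cxq":48,"dhk":[49,50,83,49,10,65,59,3,61],"qe":{"oi":38,"yg":79}}

Answer: {"cxq":48,"dhk":[49,50,83,49,10,65,59,3,61],"qe":{"oi":38,"yg":79}}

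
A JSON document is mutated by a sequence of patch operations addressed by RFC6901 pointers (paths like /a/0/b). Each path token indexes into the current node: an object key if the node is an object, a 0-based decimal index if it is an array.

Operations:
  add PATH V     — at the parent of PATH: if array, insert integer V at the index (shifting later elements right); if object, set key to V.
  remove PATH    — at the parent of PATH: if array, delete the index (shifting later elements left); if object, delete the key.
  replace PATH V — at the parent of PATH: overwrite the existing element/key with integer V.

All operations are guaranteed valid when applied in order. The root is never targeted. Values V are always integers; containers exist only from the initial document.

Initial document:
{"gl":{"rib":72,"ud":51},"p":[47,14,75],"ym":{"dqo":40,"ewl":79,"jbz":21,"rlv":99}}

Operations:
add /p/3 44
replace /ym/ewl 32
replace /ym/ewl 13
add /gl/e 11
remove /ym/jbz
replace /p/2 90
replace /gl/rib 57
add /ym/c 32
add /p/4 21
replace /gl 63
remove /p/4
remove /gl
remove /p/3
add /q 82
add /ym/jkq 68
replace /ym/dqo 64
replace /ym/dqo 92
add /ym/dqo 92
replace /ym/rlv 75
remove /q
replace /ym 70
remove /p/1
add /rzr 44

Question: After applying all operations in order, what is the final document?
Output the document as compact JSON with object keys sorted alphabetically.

Answer: {"p":[47,90],"rzr":44,"ym":70}

Derivation:
After op 1 (add /p/3 44): {"gl":{"rib":72,"ud":51},"p":[47,14,75,44],"ym":{"dqo":40,"ewl":79,"jbz":21,"rlv":99}}
After op 2 (replace /ym/ewl 32): {"gl":{"rib":72,"ud":51},"p":[47,14,75,44],"ym":{"dqo":40,"ewl":32,"jbz":21,"rlv":99}}
After op 3 (replace /ym/ewl 13): {"gl":{"rib":72,"ud":51},"p":[47,14,75,44],"ym":{"dqo":40,"ewl":13,"jbz":21,"rlv":99}}
After op 4 (add /gl/e 11): {"gl":{"e":11,"rib":72,"ud":51},"p":[47,14,75,44],"ym":{"dqo":40,"ewl":13,"jbz":21,"rlv":99}}
After op 5 (remove /ym/jbz): {"gl":{"e":11,"rib":72,"ud":51},"p":[47,14,75,44],"ym":{"dqo":40,"ewl":13,"rlv":99}}
After op 6 (replace /p/2 90): {"gl":{"e":11,"rib":72,"ud":51},"p":[47,14,90,44],"ym":{"dqo":40,"ewl":13,"rlv":99}}
After op 7 (replace /gl/rib 57): {"gl":{"e":11,"rib":57,"ud":51},"p":[47,14,90,44],"ym":{"dqo":40,"ewl":13,"rlv":99}}
After op 8 (add /ym/c 32): {"gl":{"e":11,"rib":57,"ud":51},"p":[47,14,90,44],"ym":{"c":32,"dqo":40,"ewl":13,"rlv":99}}
After op 9 (add /p/4 21): {"gl":{"e":11,"rib":57,"ud":51},"p":[47,14,90,44,21],"ym":{"c":32,"dqo":40,"ewl":13,"rlv":99}}
After op 10 (replace /gl 63): {"gl":63,"p":[47,14,90,44,21],"ym":{"c":32,"dqo":40,"ewl":13,"rlv":99}}
After op 11 (remove /p/4): {"gl":63,"p":[47,14,90,44],"ym":{"c":32,"dqo":40,"ewl":13,"rlv":99}}
After op 12 (remove /gl): {"p":[47,14,90,44],"ym":{"c":32,"dqo":40,"ewl":13,"rlv":99}}
After op 13 (remove /p/3): {"p":[47,14,90],"ym":{"c":32,"dqo":40,"ewl":13,"rlv":99}}
After op 14 (add /q 82): {"p":[47,14,90],"q":82,"ym":{"c":32,"dqo":40,"ewl":13,"rlv":99}}
After op 15 (add /ym/jkq 68): {"p":[47,14,90],"q":82,"ym":{"c":32,"dqo":40,"ewl":13,"jkq":68,"rlv":99}}
After op 16 (replace /ym/dqo 64): {"p":[47,14,90],"q":82,"ym":{"c":32,"dqo":64,"ewl":13,"jkq":68,"rlv":99}}
After op 17 (replace /ym/dqo 92): {"p":[47,14,90],"q":82,"ym":{"c":32,"dqo":92,"ewl":13,"jkq":68,"rlv":99}}
After op 18 (add /ym/dqo 92): {"p":[47,14,90],"q":82,"ym":{"c":32,"dqo":92,"ewl":13,"jkq":68,"rlv":99}}
After op 19 (replace /ym/rlv 75): {"p":[47,14,90],"q":82,"ym":{"c":32,"dqo":92,"ewl":13,"jkq":68,"rlv":75}}
After op 20 (remove /q): {"p":[47,14,90],"ym":{"c":32,"dqo":92,"ewl":13,"jkq":68,"rlv":75}}
After op 21 (replace /ym 70): {"p":[47,14,90],"ym":70}
After op 22 (remove /p/1): {"p":[47,90],"ym":70}
After op 23 (add /rzr 44): {"p":[47,90],"rzr":44,"ym":70}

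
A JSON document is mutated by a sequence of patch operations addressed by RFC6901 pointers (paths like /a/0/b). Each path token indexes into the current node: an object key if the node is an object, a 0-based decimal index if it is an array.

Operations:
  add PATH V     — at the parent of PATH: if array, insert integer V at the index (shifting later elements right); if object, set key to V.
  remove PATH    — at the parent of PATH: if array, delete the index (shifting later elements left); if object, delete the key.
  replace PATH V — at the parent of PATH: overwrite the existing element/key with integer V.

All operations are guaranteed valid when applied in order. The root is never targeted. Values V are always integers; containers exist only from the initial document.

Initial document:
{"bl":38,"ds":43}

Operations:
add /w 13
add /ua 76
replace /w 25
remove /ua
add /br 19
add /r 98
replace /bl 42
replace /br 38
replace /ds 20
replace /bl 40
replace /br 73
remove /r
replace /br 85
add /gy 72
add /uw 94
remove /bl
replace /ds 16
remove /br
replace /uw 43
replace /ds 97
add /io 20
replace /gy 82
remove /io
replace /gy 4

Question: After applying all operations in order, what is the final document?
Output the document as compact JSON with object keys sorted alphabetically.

Answer: {"ds":97,"gy":4,"uw":43,"w":25}

Derivation:
After op 1 (add /w 13): {"bl":38,"ds":43,"w":13}
After op 2 (add /ua 76): {"bl":38,"ds":43,"ua":76,"w":13}
After op 3 (replace /w 25): {"bl":38,"ds":43,"ua":76,"w":25}
After op 4 (remove /ua): {"bl":38,"ds":43,"w":25}
After op 5 (add /br 19): {"bl":38,"br":19,"ds":43,"w":25}
After op 6 (add /r 98): {"bl":38,"br":19,"ds":43,"r":98,"w":25}
After op 7 (replace /bl 42): {"bl":42,"br":19,"ds":43,"r":98,"w":25}
After op 8 (replace /br 38): {"bl":42,"br":38,"ds":43,"r":98,"w":25}
After op 9 (replace /ds 20): {"bl":42,"br":38,"ds":20,"r":98,"w":25}
After op 10 (replace /bl 40): {"bl":40,"br":38,"ds":20,"r":98,"w":25}
After op 11 (replace /br 73): {"bl":40,"br":73,"ds":20,"r":98,"w":25}
After op 12 (remove /r): {"bl":40,"br":73,"ds":20,"w":25}
After op 13 (replace /br 85): {"bl":40,"br":85,"ds":20,"w":25}
After op 14 (add /gy 72): {"bl":40,"br":85,"ds":20,"gy":72,"w":25}
After op 15 (add /uw 94): {"bl":40,"br":85,"ds":20,"gy":72,"uw":94,"w":25}
After op 16 (remove /bl): {"br":85,"ds":20,"gy":72,"uw":94,"w":25}
After op 17 (replace /ds 16): {"br":85,"ds":16,"gy":72,"uw":94,"w":25}
After op 18 (remove /br): {"ds":16,"gy":72,"uw":94,"w":25}
After op 19 (replace /uw 43): {"ds":16,"gy":72,"uw":43,"w":25}
After op 20 (replace /ds 97): {"ds":97,"gy":72,"uw":43,"w":25}
After op 21 (add /io 20): {"ds":97,"gy":72,"io":20,"uw":43,"w":25}
After op 22 (replace /gy 82): {"ds":97,"gy":82,"io":20,"uw":43,"w":25}
After op 23 (remove /io): {"ds":97,"gy":82,"uw":43,"w":25}
After op 24 (replace /gy 4): {"ds":97,"gy":4,"uw":43,"w":25}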